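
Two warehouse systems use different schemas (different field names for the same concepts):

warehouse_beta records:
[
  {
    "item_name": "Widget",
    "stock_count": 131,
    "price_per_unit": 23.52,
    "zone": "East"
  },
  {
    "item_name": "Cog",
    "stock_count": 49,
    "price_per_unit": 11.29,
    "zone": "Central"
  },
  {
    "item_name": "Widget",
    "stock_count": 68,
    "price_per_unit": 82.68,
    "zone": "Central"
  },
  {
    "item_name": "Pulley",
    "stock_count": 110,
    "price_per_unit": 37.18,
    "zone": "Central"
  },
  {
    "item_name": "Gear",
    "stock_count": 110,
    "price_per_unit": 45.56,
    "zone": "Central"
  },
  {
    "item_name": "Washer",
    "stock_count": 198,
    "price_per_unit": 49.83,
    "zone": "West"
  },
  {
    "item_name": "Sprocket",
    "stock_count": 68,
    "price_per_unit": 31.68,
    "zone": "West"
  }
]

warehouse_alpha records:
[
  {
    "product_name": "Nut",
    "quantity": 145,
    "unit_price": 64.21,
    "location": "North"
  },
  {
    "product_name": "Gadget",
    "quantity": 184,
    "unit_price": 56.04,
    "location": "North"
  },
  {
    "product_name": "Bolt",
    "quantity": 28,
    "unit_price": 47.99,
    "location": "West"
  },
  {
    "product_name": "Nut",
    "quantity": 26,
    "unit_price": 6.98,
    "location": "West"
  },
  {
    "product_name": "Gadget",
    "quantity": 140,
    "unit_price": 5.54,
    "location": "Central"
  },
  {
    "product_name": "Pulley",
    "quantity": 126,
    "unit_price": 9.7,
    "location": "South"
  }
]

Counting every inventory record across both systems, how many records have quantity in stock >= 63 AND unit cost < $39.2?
5

Schema mappings:
- "stock_count" (warehouse_beta) = "quantity" (warehouse_alpha) = quantity
- "price_per_unit" (warehouse_beta) = "unit_price" (warehouse_alpha) = unit cost

Records meeting both conditions in warehouse_beta: 3
Records meeting both conditions in warehouse_alpha: 2

Total: 3 + 2 = 5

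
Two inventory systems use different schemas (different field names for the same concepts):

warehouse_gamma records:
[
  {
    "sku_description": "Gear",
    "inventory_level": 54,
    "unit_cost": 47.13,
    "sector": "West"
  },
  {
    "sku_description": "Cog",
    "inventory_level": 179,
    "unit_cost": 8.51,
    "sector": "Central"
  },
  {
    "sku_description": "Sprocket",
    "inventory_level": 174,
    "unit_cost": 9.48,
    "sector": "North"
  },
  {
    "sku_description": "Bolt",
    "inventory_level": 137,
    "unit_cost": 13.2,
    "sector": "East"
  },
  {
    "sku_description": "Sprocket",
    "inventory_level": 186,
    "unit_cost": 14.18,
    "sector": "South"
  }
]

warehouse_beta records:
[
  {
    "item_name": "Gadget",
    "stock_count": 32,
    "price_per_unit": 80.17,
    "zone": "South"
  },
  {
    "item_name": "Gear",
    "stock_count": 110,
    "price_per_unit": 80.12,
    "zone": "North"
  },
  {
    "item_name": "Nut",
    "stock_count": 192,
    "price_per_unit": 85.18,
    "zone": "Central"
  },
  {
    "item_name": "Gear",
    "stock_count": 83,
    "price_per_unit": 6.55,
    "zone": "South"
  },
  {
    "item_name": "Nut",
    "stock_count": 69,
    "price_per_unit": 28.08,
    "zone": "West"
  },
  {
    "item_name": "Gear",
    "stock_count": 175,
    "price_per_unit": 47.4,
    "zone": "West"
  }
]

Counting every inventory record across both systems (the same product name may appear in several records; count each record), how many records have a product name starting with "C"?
1

Schema mapping: "sku_description" (warehouse_gamma) = "item_name" (warehouse_beta) = product name

Records with product name starting with "C" in warehouse_gamma: 1
Records with product name starting with "C" in warehouse_beta: 0

Total: 1 + 0 = 1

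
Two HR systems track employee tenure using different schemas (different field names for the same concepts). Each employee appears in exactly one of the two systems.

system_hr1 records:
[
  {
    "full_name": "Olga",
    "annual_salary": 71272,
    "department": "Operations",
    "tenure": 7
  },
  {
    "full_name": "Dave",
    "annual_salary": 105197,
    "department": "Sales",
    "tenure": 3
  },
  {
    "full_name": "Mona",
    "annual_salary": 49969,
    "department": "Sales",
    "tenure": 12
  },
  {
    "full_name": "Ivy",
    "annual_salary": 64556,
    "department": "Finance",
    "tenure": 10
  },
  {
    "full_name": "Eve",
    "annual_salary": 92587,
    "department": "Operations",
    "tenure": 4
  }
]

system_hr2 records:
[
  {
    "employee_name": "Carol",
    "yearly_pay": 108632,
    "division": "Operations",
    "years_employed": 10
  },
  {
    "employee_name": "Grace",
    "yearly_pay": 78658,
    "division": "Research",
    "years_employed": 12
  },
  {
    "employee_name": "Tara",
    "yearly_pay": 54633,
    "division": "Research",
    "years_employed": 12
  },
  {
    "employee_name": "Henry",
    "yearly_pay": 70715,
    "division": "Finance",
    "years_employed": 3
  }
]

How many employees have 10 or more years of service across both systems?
5

Reconcile schemas: "tenure" (system_hr1) = "years_employed" (system_hr2) = years of service

From system_hr1: 2 employees with >= 10 years
From system_hr2: 3 employees with >= 10 years

Total: 2 + 3 = 5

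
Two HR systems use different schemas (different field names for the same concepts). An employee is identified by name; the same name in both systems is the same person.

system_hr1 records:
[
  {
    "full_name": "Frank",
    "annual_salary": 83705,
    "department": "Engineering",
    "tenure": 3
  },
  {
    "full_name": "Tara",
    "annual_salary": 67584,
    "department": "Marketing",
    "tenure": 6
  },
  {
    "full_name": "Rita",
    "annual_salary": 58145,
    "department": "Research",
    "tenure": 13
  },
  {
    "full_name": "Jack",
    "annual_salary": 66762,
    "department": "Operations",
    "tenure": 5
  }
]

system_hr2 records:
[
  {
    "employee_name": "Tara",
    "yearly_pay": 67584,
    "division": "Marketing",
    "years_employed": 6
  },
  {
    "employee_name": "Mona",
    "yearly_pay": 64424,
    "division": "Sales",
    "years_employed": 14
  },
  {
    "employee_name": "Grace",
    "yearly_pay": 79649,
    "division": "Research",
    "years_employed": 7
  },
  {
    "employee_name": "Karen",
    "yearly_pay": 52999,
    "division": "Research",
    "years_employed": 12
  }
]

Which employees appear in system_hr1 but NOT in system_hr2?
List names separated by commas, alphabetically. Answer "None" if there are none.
Frank, Jack, Rita

Schema mapping: "full_name" (system_hr1) = "employee_name" (system_hr2) = employee name

Names in system_hr1: ['Frank', 'Jack', 'Rita', 'Tara']
Names in system_hr2: ['Grace', 'Karen', 'Mona', 'Tara']

In system_hr1 but not system_hr2: ['Frank', 'Jack', 'Rita']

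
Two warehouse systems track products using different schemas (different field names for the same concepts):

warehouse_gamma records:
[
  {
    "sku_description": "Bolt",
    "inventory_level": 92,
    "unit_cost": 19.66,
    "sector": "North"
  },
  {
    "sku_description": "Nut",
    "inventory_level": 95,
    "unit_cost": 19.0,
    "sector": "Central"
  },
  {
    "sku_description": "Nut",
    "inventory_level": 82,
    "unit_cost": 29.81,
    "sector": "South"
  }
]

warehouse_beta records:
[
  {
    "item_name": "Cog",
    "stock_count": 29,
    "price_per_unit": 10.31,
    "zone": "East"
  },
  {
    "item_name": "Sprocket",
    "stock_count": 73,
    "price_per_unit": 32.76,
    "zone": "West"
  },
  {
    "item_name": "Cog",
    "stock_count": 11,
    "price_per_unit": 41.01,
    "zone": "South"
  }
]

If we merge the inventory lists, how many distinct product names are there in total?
4

Schema mapping: "sku_description" (warehouse_gamma) = "item_name" (warehouse_beta) = product name

Products in warehouse_gamma: ['Bolt', 'Nut']
Products in warehouse_beta: ['Cog', 'Sprocket']

Union (unique products): ['Bolt', 'Cog', 'Nut', 'Sprocket']
Count: 4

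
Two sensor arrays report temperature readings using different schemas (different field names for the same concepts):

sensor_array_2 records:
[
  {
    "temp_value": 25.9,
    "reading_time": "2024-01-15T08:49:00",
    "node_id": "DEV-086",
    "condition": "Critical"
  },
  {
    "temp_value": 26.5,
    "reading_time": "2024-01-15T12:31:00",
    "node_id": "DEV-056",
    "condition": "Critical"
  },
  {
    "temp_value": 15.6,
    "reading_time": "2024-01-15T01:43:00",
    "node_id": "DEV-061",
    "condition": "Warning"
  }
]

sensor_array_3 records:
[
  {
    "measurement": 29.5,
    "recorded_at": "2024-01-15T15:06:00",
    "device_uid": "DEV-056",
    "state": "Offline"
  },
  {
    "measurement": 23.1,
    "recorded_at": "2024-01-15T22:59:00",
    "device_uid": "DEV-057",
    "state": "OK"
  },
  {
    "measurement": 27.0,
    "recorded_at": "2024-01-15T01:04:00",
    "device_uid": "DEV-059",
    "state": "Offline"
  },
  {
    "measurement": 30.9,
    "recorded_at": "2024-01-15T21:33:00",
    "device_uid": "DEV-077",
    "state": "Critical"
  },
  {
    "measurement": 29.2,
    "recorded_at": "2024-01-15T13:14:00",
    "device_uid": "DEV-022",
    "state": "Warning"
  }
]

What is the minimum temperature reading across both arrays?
15.6

Schema mapping: "temp_value" (sensor_array_2) = "measurement" (sensor_array_3) = temperature reading

Minimum in sensor_array_2: 15.6
Minimum in sensor_array_3: 23.1

Overall minimum: min(15.6, 23.1) = 15.6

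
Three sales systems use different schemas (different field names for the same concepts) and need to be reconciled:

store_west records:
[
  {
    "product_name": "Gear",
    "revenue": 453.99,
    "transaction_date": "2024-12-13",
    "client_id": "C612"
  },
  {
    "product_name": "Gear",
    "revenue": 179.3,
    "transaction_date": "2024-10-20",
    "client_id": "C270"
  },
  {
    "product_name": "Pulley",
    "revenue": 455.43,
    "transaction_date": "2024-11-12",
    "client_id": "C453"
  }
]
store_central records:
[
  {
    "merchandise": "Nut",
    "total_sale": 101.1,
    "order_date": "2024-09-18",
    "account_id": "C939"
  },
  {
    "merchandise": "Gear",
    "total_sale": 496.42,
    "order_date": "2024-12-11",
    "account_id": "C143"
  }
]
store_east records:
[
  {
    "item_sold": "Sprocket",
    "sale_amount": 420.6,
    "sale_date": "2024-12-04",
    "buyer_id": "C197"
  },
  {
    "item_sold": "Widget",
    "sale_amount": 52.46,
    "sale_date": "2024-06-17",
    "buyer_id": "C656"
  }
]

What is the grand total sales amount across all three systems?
2159.3

Schema reconciliation - all amount fields map to sale amount:

store_west (revenue): 1088.72
store_central (total_sale): 597.52
store_east (sale_amount): 473.06

Grand total: 2159.3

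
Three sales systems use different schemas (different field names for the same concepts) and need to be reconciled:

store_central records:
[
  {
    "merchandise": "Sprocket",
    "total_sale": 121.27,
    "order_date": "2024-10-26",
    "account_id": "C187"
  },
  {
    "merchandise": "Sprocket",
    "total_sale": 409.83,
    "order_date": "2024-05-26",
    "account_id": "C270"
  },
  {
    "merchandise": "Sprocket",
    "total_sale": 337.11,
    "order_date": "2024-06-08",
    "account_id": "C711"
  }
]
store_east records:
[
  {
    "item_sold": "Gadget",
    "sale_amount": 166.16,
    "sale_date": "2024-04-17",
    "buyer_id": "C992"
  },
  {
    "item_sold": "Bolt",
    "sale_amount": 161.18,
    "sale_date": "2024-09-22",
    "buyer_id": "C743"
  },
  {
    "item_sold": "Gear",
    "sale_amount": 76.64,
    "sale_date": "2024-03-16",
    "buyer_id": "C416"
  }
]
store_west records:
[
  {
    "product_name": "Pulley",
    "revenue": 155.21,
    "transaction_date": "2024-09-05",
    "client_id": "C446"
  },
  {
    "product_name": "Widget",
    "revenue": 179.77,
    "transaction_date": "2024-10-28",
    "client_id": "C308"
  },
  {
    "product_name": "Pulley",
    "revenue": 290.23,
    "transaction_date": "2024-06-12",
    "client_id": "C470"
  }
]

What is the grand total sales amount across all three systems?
1897.4

Schema reconciliation - all amount fields map to sale amount:

store_central (total_sale): 868.21
store_east (sale_amount): 403.98
store_west (revenue): 625.21

Grand total: 1897.4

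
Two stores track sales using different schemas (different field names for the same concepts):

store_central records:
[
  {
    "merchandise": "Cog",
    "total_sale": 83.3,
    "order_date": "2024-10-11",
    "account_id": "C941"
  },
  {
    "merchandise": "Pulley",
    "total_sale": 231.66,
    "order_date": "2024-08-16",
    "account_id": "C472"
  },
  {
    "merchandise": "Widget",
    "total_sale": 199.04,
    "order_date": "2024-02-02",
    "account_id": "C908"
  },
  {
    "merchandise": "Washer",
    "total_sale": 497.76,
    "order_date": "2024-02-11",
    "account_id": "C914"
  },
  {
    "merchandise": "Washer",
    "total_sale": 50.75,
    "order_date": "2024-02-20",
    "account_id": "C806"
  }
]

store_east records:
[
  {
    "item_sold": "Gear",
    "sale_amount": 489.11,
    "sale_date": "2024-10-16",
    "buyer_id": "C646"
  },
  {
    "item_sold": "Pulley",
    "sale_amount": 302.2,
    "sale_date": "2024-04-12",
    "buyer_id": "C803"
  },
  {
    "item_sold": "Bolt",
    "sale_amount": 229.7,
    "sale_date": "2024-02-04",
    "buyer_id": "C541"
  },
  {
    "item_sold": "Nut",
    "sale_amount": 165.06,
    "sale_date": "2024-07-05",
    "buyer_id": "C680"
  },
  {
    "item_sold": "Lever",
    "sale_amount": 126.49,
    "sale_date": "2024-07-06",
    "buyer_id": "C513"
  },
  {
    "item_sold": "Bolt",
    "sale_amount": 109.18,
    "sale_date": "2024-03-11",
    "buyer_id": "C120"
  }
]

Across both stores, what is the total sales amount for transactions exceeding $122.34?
2241.02

Schema mapping: "total_sale" (store_central) = "sale_amount" (store_east) = sale amount

Sum of sales > $122.34 in store_central: 928.46
Sum of sales > $122.34 in store_east: 1312.56

Total: 928.46 + 1312.56 = 2241.02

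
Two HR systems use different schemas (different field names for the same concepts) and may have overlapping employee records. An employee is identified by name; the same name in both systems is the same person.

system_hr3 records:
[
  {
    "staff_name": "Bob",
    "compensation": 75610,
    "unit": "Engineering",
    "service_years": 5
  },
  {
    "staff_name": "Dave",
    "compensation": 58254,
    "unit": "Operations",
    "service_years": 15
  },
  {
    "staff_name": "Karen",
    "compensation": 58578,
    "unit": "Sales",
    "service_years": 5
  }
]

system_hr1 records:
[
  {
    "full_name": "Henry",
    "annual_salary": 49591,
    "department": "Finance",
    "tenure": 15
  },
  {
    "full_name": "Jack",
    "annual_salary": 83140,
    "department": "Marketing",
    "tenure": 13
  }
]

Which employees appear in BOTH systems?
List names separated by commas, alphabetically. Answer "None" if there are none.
None

Schema mapping: "staff_name" (system_hr3) = "full_name" (system_hr1) = employee name

Names in system_hr3: ['Bob', 'Dave', 'Karen']
Names in system_hr1: ['Henry', 'Jack']

Intersection: None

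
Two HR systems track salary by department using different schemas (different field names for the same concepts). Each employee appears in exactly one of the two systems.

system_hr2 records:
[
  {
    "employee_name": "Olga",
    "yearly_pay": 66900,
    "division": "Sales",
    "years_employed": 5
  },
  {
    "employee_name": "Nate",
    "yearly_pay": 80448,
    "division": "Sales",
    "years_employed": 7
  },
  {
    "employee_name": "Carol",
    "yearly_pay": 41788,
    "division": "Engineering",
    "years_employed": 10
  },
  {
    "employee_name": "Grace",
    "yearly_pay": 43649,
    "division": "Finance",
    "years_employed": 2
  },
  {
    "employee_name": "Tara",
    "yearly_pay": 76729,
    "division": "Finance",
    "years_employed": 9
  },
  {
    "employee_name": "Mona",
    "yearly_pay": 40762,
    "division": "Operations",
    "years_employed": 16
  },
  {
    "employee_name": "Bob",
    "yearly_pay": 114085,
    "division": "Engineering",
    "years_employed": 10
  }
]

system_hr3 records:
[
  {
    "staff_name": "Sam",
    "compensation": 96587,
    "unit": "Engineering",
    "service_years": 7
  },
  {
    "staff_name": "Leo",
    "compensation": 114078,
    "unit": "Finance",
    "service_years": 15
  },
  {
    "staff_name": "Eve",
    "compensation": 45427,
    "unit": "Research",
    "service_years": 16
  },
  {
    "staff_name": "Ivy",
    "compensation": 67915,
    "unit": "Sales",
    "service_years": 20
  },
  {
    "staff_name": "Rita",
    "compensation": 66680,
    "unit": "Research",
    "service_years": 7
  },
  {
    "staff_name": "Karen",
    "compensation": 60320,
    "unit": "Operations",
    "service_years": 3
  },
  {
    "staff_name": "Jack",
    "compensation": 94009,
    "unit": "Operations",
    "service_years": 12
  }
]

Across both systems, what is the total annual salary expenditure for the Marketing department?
0

Schema mappings:
- "division" (system_hr2) = "unit" (system_hr3) = department
- "yearly_pay" (system_hr2) = "compensation" (system_hr3) = salary

Marketing salaries from system_hr2: 0
Marketing salaries from system_hr3: 0

Total: 0 + 0 = 0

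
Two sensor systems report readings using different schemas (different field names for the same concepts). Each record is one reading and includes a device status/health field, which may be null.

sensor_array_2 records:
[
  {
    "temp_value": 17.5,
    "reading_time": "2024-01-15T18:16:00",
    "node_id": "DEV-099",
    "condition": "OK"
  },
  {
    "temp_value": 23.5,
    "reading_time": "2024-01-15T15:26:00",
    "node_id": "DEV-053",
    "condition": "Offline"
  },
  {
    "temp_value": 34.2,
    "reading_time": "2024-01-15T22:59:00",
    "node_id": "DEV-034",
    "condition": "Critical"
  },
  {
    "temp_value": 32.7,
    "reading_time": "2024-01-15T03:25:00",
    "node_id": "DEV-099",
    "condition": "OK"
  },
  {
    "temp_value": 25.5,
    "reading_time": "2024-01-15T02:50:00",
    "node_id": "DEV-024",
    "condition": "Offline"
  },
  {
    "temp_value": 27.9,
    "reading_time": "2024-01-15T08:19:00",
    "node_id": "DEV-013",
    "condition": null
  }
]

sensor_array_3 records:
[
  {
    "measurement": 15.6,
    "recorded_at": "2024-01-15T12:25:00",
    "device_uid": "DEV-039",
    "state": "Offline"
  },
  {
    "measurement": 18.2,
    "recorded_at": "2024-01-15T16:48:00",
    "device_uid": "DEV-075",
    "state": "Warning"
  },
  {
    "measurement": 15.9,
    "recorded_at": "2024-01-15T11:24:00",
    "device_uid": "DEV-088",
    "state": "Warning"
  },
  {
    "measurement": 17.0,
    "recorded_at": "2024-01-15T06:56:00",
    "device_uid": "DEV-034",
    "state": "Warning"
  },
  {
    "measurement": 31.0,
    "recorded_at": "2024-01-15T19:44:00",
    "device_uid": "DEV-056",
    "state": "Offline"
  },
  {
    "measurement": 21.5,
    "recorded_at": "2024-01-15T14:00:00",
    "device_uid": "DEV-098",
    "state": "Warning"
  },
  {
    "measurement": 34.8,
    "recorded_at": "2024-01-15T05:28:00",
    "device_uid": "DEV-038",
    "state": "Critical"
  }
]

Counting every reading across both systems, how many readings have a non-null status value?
12

Schema mapping: "condition" (sensor_array_2) = "state" (sensor_array_3) = status

Non-null in sensor_array_2: 5
Non-null in sensor_array_3: 7

Total non-null: 5 + 7 = 12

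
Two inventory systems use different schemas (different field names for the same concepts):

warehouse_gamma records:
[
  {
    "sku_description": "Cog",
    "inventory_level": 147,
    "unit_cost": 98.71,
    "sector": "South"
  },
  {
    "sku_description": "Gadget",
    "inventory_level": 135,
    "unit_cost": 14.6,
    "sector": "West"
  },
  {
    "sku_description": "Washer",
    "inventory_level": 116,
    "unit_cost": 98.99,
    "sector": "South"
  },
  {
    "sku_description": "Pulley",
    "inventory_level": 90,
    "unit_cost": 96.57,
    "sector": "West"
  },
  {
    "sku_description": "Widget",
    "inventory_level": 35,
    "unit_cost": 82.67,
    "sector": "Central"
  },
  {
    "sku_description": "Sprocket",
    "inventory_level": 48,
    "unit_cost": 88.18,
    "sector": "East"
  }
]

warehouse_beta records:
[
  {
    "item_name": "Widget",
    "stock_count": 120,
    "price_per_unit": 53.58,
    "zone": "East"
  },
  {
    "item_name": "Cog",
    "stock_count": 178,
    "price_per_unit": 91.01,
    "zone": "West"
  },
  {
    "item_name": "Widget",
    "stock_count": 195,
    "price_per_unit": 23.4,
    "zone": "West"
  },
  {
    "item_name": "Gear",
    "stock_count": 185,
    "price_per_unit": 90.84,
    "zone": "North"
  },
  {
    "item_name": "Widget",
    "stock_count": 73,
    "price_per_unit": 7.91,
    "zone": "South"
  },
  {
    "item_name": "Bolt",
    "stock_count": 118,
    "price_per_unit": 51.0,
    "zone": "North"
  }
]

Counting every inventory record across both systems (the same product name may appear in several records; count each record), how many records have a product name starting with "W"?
5

Schema mapping: "sku_description" (warehouse_gamma) = "item_name" (warehouse_beta) = product name

Records with product name starting with "W" in warehouse_gamma: 2
Records with product name starting with "W" in warehouse_beta: 3

Total: 2 + 3 = 5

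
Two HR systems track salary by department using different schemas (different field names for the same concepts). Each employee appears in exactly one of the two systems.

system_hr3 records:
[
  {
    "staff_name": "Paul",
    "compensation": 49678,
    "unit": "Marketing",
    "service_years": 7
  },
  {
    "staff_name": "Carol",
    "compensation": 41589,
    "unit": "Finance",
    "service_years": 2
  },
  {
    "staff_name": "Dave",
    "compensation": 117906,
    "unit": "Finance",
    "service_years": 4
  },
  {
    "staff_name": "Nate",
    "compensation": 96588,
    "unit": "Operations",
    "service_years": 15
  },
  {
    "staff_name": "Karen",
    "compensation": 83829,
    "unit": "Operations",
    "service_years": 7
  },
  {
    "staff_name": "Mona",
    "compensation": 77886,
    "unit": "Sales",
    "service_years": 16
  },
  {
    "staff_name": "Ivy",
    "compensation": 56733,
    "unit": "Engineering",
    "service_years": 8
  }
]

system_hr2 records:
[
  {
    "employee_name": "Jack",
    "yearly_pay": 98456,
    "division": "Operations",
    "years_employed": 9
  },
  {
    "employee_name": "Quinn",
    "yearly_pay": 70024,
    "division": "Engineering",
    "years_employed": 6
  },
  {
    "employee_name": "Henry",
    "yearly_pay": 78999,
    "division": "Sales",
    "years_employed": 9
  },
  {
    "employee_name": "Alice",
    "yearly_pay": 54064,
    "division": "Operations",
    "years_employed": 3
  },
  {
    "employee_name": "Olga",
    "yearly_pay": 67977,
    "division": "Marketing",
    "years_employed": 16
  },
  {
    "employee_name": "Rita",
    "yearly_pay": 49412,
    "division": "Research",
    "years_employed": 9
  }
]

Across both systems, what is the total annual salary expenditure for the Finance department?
159495

Schema mappings:
- "unit" (system_hr3) = "division" (system_hr2) = department
- "compensation" (system_hr3) = "yearly_pay" (system_hr2) = salary

Finance salaries from system_hr3: 159495
Finance salaries from system_hr2: 0

Total: 159495 + 0 = 159495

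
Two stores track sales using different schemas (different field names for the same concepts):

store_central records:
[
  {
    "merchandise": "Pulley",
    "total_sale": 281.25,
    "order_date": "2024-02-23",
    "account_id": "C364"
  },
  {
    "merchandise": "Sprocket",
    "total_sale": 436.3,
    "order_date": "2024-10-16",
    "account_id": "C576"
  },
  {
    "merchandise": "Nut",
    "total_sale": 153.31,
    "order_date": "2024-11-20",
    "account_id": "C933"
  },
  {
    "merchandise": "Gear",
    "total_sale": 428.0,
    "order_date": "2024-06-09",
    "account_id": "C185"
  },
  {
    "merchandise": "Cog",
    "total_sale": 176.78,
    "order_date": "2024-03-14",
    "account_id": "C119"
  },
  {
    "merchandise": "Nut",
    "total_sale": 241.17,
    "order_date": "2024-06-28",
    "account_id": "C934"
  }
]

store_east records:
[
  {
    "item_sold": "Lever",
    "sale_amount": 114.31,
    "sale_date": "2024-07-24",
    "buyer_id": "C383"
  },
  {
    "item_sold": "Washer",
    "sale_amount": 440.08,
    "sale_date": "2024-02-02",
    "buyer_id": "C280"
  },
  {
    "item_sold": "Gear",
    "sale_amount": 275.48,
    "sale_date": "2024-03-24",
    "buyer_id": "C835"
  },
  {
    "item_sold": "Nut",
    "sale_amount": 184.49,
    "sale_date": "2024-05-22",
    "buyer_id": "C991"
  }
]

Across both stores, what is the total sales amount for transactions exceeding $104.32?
2731.17

Schema mapping: "total_sale" (store_central) = "sale_amount" (store_east) = sale amount

Sum of sales > $104.32 in store_central: 1716.81
Sum of sales > $104.32 in store_east: 1014.36

Total: 1716.81 + 1014.36 = 2731.17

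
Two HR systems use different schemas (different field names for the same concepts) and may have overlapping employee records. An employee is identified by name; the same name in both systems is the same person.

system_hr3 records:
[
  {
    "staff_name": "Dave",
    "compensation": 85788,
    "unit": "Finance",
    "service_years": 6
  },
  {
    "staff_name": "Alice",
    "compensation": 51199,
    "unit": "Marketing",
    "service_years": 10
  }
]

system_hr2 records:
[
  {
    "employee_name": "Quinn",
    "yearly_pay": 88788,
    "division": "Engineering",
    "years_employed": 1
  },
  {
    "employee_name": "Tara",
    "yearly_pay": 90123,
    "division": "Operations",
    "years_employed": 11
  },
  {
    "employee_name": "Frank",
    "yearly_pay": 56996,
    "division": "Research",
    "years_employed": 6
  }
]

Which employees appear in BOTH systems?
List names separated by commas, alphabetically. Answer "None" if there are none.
None

Schema mapping: "staff_name" (system_hr3) = "employee_name" (system_hr2) = employee name

Names in system_hr3: ['Alice', 'Dave']
Names in system_hr2: ['Frank', 'Quinn', 'Tara']

Intersection: None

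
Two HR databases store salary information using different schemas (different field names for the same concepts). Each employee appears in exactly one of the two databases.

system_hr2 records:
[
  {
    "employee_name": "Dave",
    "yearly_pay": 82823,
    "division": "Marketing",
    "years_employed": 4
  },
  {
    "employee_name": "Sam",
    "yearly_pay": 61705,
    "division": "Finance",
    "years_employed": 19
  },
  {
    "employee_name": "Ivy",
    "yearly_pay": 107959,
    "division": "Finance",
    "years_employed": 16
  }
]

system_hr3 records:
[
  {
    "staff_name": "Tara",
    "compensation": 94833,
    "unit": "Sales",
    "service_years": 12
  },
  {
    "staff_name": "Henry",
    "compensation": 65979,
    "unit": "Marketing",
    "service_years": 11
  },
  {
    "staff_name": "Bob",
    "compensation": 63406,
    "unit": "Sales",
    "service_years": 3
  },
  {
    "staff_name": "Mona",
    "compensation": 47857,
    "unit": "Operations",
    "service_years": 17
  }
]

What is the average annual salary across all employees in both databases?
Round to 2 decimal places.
74937.43

Schema mapping: "yearly_pay" (system_hr2) = "compensation" (system_hr3) = annual salary

All salaries: [82823, 61705, 107959, 94833, 65979, 63406, 47857]
Sum: 524562
Count: 7
Average: 524562 / 7 = 74937.43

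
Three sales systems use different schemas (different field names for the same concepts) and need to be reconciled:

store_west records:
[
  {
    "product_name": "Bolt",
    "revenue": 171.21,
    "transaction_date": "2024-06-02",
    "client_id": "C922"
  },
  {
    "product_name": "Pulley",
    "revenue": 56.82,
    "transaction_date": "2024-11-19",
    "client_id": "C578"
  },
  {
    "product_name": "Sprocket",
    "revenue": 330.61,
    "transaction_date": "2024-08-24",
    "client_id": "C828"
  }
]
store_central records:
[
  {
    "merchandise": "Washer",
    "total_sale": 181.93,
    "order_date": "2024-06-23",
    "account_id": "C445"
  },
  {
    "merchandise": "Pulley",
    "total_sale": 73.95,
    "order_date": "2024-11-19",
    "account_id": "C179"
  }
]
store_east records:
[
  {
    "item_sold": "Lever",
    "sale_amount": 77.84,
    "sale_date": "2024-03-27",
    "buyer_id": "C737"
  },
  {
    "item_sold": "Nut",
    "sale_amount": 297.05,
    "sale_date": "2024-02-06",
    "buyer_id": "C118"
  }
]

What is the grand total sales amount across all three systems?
1189.41

Schema reconciliation - all amount fields map to sale amount:

store_west (revenue): 558.64
store_central (total_sale): 255.88
store_east (sale_amount): 374.89

Grand total: 1189.41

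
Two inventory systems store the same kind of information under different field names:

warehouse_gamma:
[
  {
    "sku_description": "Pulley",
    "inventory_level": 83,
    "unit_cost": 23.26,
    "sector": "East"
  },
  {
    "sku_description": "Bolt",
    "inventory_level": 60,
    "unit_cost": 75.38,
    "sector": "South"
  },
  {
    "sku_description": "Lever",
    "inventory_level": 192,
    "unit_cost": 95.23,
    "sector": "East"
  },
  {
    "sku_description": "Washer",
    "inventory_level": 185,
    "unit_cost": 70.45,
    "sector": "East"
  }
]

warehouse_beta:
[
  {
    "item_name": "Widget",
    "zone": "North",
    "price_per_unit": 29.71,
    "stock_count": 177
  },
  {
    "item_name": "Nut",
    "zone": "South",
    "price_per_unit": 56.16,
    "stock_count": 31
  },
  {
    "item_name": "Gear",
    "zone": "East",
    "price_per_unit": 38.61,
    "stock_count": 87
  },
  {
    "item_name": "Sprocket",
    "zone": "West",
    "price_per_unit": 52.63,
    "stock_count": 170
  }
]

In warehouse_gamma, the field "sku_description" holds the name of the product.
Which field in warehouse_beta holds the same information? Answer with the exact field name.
item_name

In warehouse_gamma, "sku_description" holds the name of the product.
The fields in warehouse_beta are: "item_name", "zone", "price_per_unit", "stock_count".
"item_name" is the match: the name refers to the same concept and its values are product-name strings (e.g. 'Gear', 'Nut').
The other fields ("zone", "price_per_unit", "stock_count") hold different kinds of data.

So "sku_description" in warehouse_gamma corresponds to "item_name" in warehouse_beta.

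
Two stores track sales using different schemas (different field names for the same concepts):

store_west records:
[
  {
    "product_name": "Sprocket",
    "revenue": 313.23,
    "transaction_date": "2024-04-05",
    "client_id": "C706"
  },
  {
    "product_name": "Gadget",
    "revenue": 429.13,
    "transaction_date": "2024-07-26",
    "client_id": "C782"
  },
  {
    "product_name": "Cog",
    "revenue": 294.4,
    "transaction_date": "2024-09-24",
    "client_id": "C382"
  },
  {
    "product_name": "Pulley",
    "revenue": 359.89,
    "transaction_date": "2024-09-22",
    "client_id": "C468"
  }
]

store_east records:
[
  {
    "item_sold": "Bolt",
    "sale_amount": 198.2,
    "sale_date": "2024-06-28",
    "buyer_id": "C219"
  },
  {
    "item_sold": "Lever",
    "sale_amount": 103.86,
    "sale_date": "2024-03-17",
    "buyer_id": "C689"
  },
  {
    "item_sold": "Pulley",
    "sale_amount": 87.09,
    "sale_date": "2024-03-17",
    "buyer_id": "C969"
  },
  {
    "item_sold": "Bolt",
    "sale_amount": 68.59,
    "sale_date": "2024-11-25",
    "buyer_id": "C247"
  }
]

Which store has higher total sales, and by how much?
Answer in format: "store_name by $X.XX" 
store_west by $938.91

Schema mapping: "revenue" (store_west) = "sale_amount" (store_east) = sale amount

Total for store_west: 1396.65
Total for store_east: 457.74

Difference: |1396.65 - 457.74| = 938.91
store_west has higher sales by $938.91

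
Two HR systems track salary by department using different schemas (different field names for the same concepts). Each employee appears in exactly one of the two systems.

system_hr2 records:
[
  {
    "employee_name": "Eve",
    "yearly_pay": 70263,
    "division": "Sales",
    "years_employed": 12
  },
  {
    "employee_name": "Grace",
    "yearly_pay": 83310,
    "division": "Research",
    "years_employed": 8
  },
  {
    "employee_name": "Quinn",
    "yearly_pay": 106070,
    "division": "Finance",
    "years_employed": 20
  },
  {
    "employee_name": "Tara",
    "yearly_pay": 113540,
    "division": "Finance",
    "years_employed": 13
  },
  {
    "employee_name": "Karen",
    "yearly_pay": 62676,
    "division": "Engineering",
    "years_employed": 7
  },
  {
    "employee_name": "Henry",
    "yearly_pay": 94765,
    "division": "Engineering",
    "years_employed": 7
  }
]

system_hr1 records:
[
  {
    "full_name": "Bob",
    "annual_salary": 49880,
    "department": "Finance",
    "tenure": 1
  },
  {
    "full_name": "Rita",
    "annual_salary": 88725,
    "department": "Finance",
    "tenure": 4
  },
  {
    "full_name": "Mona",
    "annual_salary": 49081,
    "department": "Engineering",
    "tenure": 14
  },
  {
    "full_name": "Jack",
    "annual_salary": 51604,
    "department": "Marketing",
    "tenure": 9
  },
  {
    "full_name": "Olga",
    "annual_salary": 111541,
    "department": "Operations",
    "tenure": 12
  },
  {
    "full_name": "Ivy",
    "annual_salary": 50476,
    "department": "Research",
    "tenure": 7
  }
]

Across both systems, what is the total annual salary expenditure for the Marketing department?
51604

Schema mappings:
- "division" (system_hr2) = "department" (system_hr1) = department
- "yearly_pay" (system_hr2) = "annual_salary" (system_hr1) = salary

Marketing salaries from system_hr2: 0
Marketing salaries from system_hr1: 51604

Total: 0 + 51604 = 51604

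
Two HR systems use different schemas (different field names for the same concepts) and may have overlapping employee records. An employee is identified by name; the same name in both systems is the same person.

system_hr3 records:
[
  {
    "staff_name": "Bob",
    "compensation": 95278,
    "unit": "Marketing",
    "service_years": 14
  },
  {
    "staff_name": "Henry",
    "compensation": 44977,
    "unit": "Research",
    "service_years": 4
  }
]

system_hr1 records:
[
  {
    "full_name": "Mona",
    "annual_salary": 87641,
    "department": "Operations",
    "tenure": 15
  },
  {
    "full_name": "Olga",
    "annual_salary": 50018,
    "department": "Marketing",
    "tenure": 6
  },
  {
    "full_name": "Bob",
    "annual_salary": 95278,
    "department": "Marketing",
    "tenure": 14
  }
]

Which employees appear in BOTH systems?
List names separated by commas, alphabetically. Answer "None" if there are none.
Bob

Schema mapping: "staff_name" (system_hr3) = "full_name" (system_hr1) = employee name

Names in system_hr3: ['Bob', 'Henry']
Names in system_hr1: ['Bob', 'Mona', 'Olga']

Intersection: ['Bob']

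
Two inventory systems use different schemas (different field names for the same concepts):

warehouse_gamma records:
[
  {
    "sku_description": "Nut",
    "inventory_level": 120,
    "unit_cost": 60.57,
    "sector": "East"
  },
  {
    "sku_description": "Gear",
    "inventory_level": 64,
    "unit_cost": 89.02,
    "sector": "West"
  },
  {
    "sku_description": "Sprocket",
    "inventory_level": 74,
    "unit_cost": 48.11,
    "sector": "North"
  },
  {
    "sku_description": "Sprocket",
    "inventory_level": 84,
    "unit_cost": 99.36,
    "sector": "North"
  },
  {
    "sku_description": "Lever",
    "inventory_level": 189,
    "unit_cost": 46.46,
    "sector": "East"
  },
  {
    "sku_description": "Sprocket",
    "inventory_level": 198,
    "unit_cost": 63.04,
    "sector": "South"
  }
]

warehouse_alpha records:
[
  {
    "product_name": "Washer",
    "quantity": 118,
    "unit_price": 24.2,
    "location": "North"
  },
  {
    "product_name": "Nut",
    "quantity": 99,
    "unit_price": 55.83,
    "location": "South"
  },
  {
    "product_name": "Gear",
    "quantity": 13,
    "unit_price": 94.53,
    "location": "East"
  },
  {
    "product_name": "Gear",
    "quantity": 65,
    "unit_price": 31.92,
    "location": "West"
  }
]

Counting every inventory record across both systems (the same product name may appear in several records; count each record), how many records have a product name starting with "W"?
1

Schema mapping: "sku_description" (warehouse_gamma) = "product_name" (warehouse_alpha) = product name

Records with product name starting with "W" in warehouse_gamma: 0
Records with product name starting with "W" in warehouse_alpha: 1

Total: 0 + 1 = 1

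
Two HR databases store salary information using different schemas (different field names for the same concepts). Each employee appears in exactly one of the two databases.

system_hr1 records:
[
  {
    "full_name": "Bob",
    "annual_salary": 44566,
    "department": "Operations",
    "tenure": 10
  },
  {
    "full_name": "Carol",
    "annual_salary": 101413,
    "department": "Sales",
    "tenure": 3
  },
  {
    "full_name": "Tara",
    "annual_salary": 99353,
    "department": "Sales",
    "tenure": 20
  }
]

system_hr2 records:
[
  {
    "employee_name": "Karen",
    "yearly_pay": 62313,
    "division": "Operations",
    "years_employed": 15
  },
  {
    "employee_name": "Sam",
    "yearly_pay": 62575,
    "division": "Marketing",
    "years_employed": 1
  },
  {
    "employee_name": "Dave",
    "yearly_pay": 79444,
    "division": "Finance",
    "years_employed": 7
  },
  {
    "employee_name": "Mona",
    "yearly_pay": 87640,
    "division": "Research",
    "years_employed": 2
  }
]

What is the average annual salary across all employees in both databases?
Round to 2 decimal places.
76757.71

Schema mapping: "annual_salary" (system_hr1) = "yearly_pay" (system_hr2) = annual salary

All salaries: [44566, 101413, 99353, 62313, 62575, 79444, 87640]
Sum: 537304
Count: 7
Average: 537304 / 7 = 76757.71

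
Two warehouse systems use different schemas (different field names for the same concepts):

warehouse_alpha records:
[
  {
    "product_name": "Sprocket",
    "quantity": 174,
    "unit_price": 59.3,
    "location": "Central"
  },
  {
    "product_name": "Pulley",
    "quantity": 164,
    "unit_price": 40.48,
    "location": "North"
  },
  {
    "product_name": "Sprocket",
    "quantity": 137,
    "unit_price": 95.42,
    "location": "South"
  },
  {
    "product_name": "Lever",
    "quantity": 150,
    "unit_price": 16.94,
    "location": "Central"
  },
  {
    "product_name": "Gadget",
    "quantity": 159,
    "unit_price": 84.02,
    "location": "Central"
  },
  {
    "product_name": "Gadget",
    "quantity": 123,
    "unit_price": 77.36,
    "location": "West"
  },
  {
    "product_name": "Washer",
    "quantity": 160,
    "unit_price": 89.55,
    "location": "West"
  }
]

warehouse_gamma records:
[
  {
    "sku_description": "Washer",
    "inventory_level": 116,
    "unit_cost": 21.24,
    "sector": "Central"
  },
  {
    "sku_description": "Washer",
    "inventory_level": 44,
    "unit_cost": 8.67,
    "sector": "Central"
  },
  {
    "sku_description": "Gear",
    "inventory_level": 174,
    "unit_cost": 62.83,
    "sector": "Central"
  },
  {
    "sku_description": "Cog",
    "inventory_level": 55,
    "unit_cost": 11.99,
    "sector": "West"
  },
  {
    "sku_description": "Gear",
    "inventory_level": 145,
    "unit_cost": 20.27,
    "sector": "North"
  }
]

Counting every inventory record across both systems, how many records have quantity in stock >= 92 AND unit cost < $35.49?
3

Schema mappings:
- "quantity" (warehouse_alpha) = "inventory_level" (warehouse_gamma) = quantity
- "unit_price" (warehouse_alpha) = "unit_cost" (warehouse_gamma) = unit cost

Records meeting both conditions in warehouse_alpha: 1
Records meeting both conditions in warehouse_gamma: 2

Total: 1 + 2 = 3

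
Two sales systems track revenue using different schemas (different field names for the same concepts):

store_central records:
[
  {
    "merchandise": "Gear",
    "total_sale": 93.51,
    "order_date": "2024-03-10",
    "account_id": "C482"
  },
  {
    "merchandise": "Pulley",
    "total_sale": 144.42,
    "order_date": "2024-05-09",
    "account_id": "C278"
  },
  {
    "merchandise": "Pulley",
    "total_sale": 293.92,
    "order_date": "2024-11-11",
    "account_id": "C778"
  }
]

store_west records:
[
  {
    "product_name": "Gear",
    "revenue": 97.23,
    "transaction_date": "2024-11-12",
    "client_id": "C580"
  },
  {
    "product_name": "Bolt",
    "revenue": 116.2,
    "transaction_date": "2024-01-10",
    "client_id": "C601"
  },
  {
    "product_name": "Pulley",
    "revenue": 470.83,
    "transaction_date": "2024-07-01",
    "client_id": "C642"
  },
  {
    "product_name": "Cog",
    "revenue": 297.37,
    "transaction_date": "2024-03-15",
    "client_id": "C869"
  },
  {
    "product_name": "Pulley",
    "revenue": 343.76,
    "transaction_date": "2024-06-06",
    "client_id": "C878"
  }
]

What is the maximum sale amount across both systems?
470.83

Reconcile: "total_sale" (store_central) = "revenue" (store_west) = sale amount

Maximum in store_central: 293.92
Maximum in store_west: 470.83

Overall maximum: max(293.92, 470.83) = 470.83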